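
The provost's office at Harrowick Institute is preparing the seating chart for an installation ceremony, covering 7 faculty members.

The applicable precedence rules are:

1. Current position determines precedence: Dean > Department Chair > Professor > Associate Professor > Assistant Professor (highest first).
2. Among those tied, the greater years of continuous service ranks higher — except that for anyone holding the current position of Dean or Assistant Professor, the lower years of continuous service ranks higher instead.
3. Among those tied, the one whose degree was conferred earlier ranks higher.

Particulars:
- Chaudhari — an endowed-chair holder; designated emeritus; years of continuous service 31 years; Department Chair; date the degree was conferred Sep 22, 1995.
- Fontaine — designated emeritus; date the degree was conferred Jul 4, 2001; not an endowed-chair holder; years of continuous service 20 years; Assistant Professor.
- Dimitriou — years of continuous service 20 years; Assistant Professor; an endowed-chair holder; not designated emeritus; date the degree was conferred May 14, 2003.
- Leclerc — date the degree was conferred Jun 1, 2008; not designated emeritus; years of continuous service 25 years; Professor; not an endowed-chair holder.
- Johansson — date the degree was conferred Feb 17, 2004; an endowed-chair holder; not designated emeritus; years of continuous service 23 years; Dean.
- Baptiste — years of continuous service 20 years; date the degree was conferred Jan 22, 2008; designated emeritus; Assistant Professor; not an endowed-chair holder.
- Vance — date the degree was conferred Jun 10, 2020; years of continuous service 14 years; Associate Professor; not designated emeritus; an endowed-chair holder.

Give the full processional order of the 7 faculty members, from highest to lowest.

By current position: Johansson (Dean); then Chaudhari (Department Chair); then Leclerc (Professor); then Vance (Associate Professor); then Fontaine, Dimitriou and Baptiste (Assistant Professor).
Fontaine, Dimitriou and Baptiste all have years of continuous service 20 years, so the next rule applies.
Among Fontaine, Dimitriou and Baptiste, by date the degree was conferred (earlier first): Fontaine (Jul 4, 2001) before Dimitriou (May 14, 2003) before Baptiste (Jan 22, 2008).
Full order: Johansson, Chaudhari, Leclerc, Vance, Fontaine, Dimitriou, Baptiste.

Johansson, Chaudhari, Leclerc, Vance, Fontaine, Dimitriou, Baptiste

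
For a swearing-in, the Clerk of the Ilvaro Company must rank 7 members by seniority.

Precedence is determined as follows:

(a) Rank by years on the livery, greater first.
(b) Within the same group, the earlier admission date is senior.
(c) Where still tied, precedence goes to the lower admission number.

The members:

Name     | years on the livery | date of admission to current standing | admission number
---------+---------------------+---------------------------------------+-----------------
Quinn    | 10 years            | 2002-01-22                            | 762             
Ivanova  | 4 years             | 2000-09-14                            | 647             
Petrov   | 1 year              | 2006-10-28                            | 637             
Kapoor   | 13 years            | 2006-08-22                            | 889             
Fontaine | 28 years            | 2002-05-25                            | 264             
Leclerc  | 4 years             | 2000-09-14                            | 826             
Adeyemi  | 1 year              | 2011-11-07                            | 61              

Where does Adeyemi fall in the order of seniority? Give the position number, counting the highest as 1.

By years on the livery (higher first): Fontaine (28 years); then Kapoor (13 years); then Quinn (10 years); then Ivanova and Leclerc (both 4 years); then Petrov and Adeyemi (both 1 year).
Ivanova and Leclerc both have date of admission to current standing 2000-09-14, so the next rule applies.
Among Ivanova and Leclerc, by admission number (lower first): Ivanova (647) before Leclerc (826).
Among Petrov and Adeyemi, by date of admission to current standing (earlier first): Petrov (2006-10-28) before Adeyemi (2011-11-07).
Order: Fontaine, Kapoor, Quinn, Ivanova, Leclerc, Petrov, Adeyemi. So position 7.

7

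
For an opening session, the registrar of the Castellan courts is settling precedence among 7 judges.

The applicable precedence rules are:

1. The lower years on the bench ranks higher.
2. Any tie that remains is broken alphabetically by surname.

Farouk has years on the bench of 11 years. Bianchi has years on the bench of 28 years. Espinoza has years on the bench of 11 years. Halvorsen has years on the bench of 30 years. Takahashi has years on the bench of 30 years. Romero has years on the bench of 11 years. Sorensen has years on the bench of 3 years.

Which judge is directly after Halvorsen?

Takahashi

By years on the bench (lower first): Sorensen (3 years); then Espinoza, Farouk and Romero (each 11 years); then Bianchi (28 years); then Halvorsen and Takahashi (both 30 years).
Among Espinoza, Farouk and Romero, alphabetically by surname: Espinoza before Farouk before Romero.
Among Halvorsen and Takahashi, alphabetically by surname: Halvorsen before Takahashi.
Order: Sorensen, Espinoza, Farouk, Romero, Bianchi, Halvorsen, Takahashi.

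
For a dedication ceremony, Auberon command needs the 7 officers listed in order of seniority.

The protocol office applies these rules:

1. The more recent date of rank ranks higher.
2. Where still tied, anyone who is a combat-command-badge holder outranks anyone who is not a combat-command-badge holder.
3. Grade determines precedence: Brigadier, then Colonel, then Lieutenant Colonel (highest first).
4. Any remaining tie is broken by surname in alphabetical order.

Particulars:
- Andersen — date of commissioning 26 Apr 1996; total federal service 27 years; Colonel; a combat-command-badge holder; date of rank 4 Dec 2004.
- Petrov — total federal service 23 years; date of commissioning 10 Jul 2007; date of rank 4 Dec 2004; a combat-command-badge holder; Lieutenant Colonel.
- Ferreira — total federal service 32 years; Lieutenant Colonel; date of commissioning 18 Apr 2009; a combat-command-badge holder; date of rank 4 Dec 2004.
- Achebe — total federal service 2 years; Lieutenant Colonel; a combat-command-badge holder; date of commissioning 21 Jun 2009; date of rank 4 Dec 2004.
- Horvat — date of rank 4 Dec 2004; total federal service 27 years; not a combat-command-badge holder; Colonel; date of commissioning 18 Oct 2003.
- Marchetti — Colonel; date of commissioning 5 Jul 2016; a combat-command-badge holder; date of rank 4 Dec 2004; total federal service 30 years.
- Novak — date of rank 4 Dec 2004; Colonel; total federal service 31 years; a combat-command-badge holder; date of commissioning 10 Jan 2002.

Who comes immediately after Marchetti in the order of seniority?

Novak

By date of rank (later first): Andersen, Marchetti, Novak, Achebe, Ferreira, Petrov and Horvat (each 4 Dec 2004).
Among Andersen, Marchetti, Novak, Achebe, Ferreira, Petrov and Horvat, a combat-command-badge holder before not a combat-command-badge holder: Andersen, Marchetti, Novak, Achebe, Ferreira and Petrov (a combat-command-badge holder) before Horvat (not a combat-command-badge holder).
Among Andersen, Marchetti, Novak, Achebe, Ferreira and Petrov, by grade: Andersen, Marchetti and Novak (Colonel) before Achebe, Ferreira and Petrov (Lieutenant Colonel).
Among Andersen, Marchetti and Novak, alphabetically by surname: Andersen before Marchetti before Novak.
Among Achebe, Ferreira and Petrov, alphabetically by surname: Achebe before Ferreira before Petrov.
Order: Andersen, Marchetti, Novak, Achebe, Ferreira, Petrov, Horvat.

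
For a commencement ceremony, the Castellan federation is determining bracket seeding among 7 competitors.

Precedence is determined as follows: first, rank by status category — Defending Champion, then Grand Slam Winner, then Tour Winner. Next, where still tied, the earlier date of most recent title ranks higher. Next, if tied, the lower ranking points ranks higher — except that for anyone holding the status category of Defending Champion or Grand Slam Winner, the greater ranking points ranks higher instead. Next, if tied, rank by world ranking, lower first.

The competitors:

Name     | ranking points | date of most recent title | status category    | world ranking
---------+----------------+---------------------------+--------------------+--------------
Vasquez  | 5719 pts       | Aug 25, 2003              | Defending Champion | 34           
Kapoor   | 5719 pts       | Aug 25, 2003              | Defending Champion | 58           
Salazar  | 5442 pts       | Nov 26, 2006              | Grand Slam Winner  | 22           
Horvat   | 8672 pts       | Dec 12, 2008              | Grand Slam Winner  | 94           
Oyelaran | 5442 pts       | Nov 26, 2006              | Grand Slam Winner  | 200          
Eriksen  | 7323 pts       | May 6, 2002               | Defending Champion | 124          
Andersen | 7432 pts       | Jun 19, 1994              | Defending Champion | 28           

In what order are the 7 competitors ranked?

Andersen, Eriksen, Vasquez, Kapoor, Salazar, Oyelaran, Horvat

By status category: Andersen, Eriksen, Vasquez and Kapoor (Defending Champion); then Salazar, Oyelaran and Horvat (Grand Slam Winner).
Among Andersen, Eriksen, Vasquez and Kapoor, by date of most recent title (earlier first): Andersen (Jun 19, 1994) before Eriksen (May 6, 2002) before Vasquez and Kapoor (Aug 25, 2003).
Vasquez and Kapoor both have ranking points 5719 pts, so the next rule applies.
Among Vasquez and Kapoor, by world ranking (lower first): Vasquez (34) before Kapoor (58).
Among Salazar, Oyelaran and Horvat, by date of most recent title (earlier first): Salazar and Oyelaran (Nov 26, 2006) before Horvat (Dec 12, 2008).
Salazar and Oyelaran both have ranking points 5442 pts, so the next rule applies.
Among Salazar and Oyelaran, by world ranking (lower first): Salazar (22) before Oyelaran (200).
Full order: Andersen, Eriksen, Vasquez, Kapoor, Salazar, Oyelaran, Horvat.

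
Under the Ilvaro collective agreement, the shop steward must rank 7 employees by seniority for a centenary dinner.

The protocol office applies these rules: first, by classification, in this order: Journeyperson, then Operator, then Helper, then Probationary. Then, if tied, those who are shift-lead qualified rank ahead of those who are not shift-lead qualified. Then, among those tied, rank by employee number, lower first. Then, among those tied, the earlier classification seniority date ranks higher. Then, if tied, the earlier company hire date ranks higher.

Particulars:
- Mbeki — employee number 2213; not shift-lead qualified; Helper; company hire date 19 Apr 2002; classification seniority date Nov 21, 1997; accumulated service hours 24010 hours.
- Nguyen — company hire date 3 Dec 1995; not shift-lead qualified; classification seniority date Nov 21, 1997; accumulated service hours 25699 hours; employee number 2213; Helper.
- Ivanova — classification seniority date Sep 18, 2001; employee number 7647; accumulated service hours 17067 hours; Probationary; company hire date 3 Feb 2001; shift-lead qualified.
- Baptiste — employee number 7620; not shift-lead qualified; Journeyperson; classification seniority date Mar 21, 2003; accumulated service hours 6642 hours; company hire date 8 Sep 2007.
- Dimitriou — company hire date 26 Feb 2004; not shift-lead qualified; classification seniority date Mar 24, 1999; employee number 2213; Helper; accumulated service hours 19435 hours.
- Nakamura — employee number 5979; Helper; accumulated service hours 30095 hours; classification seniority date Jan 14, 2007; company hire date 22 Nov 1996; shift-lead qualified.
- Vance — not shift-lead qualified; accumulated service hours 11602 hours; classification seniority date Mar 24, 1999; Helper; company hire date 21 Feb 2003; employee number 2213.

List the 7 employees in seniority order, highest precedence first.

Baptiste, Nakamura, Nguyen, Mbeki, Vance, Dimitriou, Ivanova

By classification: Baptiste (Journeyperson); then Nakamura, Nguyen, Mbeki, Vance and Dimitriou (Helper); then Ivanova (Probationary).
Among Nakamura, Nguyen, Mbeki, Vance and Dimitriou, shift-lead qualified before not shift-lead qualified: Nakamura (shift-lead qualified) before Nguyen, Mbeki, Vance and Dimitriou (not shift-lead qualified).
Nguyen, Mbeki, Vance and Dimitriou all have employee number 2213, so the next rule applies.
Among Nguyen, Mbeki, Vance and Dimitriou, by classification seniority date (earlier first): Nguyen and Mbeki (Nov 21, 1997) before Vance and Dimitriou (Mar 24, 1999).
Among Nguyen and Mbeki, by company hire date (earlier first): Nguyen (3 Dec 1995) before Mbeki (19 Apr 2002).
Among Vance and Dimitriou, by company hire date (earlier first): Vance (21 Feb 2003) before Dimitriou (26 Feb 2004).
Full order: Baptiste, Nakamura, Nguyen, Mbeki, Vance, Dimitriou, Ivanova.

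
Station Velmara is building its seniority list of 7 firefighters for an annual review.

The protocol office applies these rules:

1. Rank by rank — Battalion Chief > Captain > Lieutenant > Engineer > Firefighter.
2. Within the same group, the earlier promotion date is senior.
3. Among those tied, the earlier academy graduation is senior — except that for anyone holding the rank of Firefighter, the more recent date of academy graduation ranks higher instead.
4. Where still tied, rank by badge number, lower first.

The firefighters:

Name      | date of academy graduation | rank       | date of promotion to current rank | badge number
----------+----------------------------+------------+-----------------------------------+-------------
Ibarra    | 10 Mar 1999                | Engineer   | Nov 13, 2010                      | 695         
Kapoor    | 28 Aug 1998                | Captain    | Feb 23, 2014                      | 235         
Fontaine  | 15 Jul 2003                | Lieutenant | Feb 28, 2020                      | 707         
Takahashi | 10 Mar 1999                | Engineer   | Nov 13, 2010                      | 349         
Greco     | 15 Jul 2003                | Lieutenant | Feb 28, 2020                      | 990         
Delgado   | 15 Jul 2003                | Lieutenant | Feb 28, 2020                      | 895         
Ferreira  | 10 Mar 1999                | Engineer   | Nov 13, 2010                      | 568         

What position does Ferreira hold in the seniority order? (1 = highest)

By rank: Kapoor (Captain); then Fontaine, Delgado and Greco (Lieutenant); then Takahashi, Ferreira and Ibarra (Engineer).
Fontaine, Delgado and Greco all have date of promotion to current rank Feb 28, 2020, so the next rule applies.
Fontaine, Delgado and Greco all have date of academy graduation 15 Jul 2003, so the next rule applies.
Among Fontaine, Delgado and Greco, by badge number (lower first): Fontaine (707) before Delgado (895) before Greco (990).
Takahashi, Ferreira and Ibarra all have date of promotion to current rank Nov 13, 2010, so the next rule applies.
Takahashi, Ferreira and Ibarra all have date of academy graduation 10 Mar 1999, so the next rule applies.
Among Takahashi, Ferreira and Ibarra, by badge number (lower first): Takahashi (349) before Ferreira (568) before Ibarra (695).
Order: Kapoor, Fontaine, Delgado, Greco, Takahashi, Ferreira, Ibarra. So position 6.

6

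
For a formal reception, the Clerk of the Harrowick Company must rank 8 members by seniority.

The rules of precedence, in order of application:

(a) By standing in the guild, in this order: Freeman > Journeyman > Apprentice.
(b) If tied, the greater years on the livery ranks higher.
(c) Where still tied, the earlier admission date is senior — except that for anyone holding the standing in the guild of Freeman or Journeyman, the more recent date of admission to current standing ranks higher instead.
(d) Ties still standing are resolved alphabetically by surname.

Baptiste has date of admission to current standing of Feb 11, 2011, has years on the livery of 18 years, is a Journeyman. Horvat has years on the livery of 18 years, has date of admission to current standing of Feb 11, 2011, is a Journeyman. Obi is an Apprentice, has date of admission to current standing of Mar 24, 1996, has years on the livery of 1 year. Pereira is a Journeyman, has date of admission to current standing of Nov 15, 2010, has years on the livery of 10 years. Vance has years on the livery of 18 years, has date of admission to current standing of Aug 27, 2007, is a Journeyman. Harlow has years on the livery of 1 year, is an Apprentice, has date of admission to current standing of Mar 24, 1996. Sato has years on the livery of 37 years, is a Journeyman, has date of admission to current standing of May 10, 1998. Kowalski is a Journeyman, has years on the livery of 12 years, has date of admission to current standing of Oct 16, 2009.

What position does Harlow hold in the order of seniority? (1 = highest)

7

By standing in the guild: Sato, Baptiste, Horvat, Vance, Kowalski and Pereira (Journeyman); then Harlow and Obi (Apprentice).
Among Sato, Baptiste, Horvat, Vance, Kowalski and Pereira, by years on the livery (higher first): Sato (37 years) before Baptiste, Horvat and Vance (18 years) before Kowalski (12 years) before Pereira (10 years).
Among Baptiste, Horvat and Vance, by date of admission to current standing (later first) (reversed rule for this group): Baptiste and Horvat (Feb 11, 2011) before Vance (Aug 27, 2007).
Among Baptiste and Horvat, alphabetically by surname: Baptiste before Horvat.
Harlow and Obi both have years on the livery 1 year, so the next rule applies.
Harlow and Obi both have date of admission to current standing Mar 24, 1996, so the next rule applies.
Among Harlow and Obi, alphabetically by surname: Harlow before Obi.
Order: Sato, Baptiste, Horvat, Vance, Kowalski, Pereira, Harlow, Obi. So position 7.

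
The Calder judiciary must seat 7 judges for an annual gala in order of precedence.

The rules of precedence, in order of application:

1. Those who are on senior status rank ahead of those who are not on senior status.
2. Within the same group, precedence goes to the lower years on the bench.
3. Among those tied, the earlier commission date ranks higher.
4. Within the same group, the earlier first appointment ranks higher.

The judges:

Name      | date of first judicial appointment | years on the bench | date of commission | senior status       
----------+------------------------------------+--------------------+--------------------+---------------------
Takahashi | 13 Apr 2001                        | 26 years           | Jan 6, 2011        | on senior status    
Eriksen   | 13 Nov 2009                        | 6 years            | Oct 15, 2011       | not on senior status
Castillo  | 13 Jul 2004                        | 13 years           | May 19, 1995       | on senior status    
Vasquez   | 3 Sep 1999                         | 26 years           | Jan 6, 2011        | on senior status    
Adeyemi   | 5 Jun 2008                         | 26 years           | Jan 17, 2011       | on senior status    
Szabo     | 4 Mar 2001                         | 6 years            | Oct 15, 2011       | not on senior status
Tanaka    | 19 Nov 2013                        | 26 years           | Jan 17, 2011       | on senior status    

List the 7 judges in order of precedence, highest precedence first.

By the first rule: Castillo, Vasquez, Takahashi, Adeyemi and Tanaka (each on senior status); then Szabo and Eriksen (both not on senior status).
Among Castillo, Vasquez, Takahashi, Adeyemi and Tanaka, by years on the bench (lower first): Castillo (13 years) before Vasquez, Takahashi, Adeyemi and Tanaka (26 years).
Among Vasquez, Takahashi, Adeyemi and Tanaka, by date of commission (earlier first): Vasquez and Takahashi (Jan 6, 2011) before Adeyemi and Tanaka (Jan 17, 2011).
Among Vasquez and Takahashi, by date of first judicial appointment (earlier first): Vasquez (3 Sep 1999) before Takahashi (13 Apr 2001).
Among Adeyemi and Tanaka, by date of first judicial appointment (earlier first): Adeyemi (5 Jun 2008) before Tanaka (19 Nov 2013).
Szabo and Eriksen both have years on the bench 6 years, so the next rule applies.
Szabo and Eriksen both have date of commission Oct 15, 2011, so the next rule applies.
Among Szabo and Eriksen, by date of first judicial appointment (earlier first): Szabo (4 Mar 2001) before Eriksen (13 Nov 2009).
Full order: Castillo, Vasquez, Takahashi, Adeyemi, Tanaka, Szabo, Eriksen.

Castillo, Vasquez, Takahashi, Adeyemi, Tanaka, Szabo, Eriksen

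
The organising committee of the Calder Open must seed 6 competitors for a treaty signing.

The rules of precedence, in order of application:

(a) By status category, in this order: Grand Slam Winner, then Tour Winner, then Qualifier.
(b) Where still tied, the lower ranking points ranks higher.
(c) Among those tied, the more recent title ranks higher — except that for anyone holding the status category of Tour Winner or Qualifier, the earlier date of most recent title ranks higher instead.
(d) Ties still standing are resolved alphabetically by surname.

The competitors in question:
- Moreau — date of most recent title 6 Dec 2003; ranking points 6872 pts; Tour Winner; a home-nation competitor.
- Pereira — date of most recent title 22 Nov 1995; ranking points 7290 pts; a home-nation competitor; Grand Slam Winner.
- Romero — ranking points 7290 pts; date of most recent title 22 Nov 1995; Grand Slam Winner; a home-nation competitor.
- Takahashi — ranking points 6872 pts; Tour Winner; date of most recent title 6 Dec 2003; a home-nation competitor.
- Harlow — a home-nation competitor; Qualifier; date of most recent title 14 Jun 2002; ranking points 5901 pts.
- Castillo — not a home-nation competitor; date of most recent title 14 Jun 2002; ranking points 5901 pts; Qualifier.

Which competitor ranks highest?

By status category: Pereira and Romero (Grand Slam Winner); then Moreau and Takahashi (Tour Winner); then Castillo and Harlow (Qualifier).
Pereira and Romero both have ranking points 7290 pts, so the next rule applies.
Pereira and Romero both have date of most recent title 22 Nov 1995, so the next rule applies.
Among Pereira and Romero, alphabetically by surname: Pereira before Romero.
Moreau and Takahashi both have ranking points 6872 pts, so the next rule applies.
Moreau and Takahashi both have date of most recent title 6 Dec 2003, so the next rule applies.
Among Moreau and Takahashi, alphabetically by surname: Moreau before Takahashi.
Castillo and Harlow both have ranking points 5901 pts, so the next rule applies.
Castillo and Harlow both have date of most recent title 14 Jun 2002, so the next rule applies.
Among Castillo and Harlow, alphabetically by surname: Castillo before Harlow.
Order: Pereira, Romero, Moreau, Takahashi, Castillo, Harlow.

Pereira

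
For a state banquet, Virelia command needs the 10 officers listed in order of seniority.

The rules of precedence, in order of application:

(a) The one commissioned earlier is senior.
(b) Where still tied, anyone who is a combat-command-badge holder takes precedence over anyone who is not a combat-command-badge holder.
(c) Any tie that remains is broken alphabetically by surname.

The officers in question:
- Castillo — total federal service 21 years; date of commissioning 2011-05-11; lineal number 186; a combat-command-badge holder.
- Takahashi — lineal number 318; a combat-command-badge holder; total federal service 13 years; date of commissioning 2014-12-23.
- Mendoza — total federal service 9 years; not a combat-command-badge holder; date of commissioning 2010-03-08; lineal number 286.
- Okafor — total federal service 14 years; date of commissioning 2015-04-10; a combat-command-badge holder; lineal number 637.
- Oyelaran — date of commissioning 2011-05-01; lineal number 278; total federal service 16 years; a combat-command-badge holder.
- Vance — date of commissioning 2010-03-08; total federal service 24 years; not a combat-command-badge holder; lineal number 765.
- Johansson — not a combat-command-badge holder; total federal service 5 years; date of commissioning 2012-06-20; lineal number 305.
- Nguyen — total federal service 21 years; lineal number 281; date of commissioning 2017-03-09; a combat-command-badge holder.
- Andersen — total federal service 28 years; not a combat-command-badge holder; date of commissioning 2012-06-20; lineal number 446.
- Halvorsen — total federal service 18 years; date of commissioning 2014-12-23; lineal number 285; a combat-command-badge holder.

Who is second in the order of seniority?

By date of commissioning (earlier first): Mendoza and Vance (both 2010-03-08); then Oyelaran (2011-05-01); then Castillo (2011-05-11); then Andersen and Johansson (both 2012-06-20); then Halvorsen and Takahashi (both 2014-12-23); then Okafor (2015-04-10); then Nguyen (2017-03-09).
Mendoza and Vance are each not a combat-command-badge holder, so the next rule applies.
Among Mendoza and Vance, alphabetically by surname: Mendoza before Vance.
Andersen and Johansson are each not a combat-command-badge holder, so the next rule applies.
Among Andersen and Johansson, alphabetically by surname: Andersen before Johansson.
Halvorsen and Takahashi are each a combat-command-badge holder, so the next rule applies.
Among Halvorsen and Takahashi, alphabetically by surname: Halvorsen before Takahashi.
Order: Mendoza, Vance, Oyelaran, Castillo, Andersen, Johansson, Halvorsen, Takahashi, Okafor, Nguyen.

Vance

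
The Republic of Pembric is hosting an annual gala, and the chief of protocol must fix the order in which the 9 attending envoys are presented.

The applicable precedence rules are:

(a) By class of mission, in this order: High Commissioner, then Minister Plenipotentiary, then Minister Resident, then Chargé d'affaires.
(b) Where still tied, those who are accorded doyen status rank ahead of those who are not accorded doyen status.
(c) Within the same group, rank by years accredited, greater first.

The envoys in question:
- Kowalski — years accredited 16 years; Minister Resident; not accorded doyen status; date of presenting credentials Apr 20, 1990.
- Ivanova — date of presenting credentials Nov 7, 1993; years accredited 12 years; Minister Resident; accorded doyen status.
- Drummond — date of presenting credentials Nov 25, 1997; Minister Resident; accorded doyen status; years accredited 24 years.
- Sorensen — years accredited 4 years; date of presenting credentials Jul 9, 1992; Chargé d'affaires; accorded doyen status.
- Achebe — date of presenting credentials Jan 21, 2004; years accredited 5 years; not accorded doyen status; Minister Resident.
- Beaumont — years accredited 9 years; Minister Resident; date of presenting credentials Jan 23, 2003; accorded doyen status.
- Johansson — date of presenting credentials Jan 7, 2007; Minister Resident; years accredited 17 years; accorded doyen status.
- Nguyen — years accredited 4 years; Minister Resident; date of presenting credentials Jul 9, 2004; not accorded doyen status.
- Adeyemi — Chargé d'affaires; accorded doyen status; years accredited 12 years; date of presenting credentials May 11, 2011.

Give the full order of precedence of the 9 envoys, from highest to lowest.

By class of mission: Drummond, Johansson, Ivanova, Beaumont, Kowalski, Achebe and Nguyen (Minister Resident); then Adeyemi and Sorensen (Chargé d'affaires).
Among Drummond, Johansson, Ivanova, Beaumont, Kowalski, Achebe and Nguyen, accorded doyen status before not accorded doyen status: Drummond, Johansson, Ivanova and Beaumont (accorded doyen status) before Kowalski, Achebe and Nguyen (not accorded doyen status).
Among Drummond, Johansson, Ivanova and Beaumont, by years accredited (higher first): Drummond (24 years) before Johansson (17 years) before Ivanova (12 years) before Beaumont (9 years).
Among Kowalski, Achebe and Nguyen, by years accredited (higher first): Kowalski (16 years) before Achebe (5 years) before Nguyen (4 years).
Adeyemi and Sorensen are each accorded doyen status, so the next rule applies.
Among Adeyemi and Sorensen, by years accredited (higher first): Adeyemi (12 years) before Sorensen (4 years).
Full order: Drummond, Johansson, Ivanova, Beaumont, Kowalski, Achebe, Nguyen, Adeyemi, Sorensen.

Drummond, Johansson, Ivanova, Beaumont, Kowalski, Achebe, Nguyen, Adeyemi, Sorensen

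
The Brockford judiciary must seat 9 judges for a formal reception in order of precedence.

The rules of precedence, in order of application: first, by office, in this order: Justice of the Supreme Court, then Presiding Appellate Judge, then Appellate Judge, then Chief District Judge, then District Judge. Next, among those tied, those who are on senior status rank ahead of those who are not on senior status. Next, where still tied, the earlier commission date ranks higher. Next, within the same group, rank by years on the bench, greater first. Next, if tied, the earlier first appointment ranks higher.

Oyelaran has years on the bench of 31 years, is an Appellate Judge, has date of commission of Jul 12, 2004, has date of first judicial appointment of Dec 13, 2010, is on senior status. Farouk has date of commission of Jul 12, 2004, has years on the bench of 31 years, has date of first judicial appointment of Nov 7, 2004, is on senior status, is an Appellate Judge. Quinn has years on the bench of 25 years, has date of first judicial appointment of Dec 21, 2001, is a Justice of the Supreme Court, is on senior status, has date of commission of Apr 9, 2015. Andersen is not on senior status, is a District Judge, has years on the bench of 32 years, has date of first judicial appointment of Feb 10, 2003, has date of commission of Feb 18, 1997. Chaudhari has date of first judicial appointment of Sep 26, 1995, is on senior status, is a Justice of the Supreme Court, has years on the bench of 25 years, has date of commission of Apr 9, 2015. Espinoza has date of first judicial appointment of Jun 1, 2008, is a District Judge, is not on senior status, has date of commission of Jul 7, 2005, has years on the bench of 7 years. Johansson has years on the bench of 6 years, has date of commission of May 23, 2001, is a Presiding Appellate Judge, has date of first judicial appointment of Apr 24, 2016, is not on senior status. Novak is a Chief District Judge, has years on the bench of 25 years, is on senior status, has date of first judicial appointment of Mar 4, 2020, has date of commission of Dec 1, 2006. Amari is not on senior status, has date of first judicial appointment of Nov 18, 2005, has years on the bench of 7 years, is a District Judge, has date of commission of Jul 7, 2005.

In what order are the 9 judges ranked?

Chaudhari, Quinn, Johansson, Farouk, Oyelaran, Novak, Andersen, Amari, Espinoza

By office: Chaudhari and Quinn (Justice of the Supreme Court); then Johansson (Presiding Appellate Judge); then Farouk and Oyelaran (Appellate Judge); then Novak (Chief District Judge); then Andersen, Amari and Espinoza (District Judge).
Chaudhari and Quinn are each on senior status, so the next rule applies.
Chaudhari and Quinn both have date of commission Apr 9, 2015, so the next rule applies.
Chaudhari and Quinn both have years on the bench 25 years, so the next rule applies.
Among Chaudhari and Quinn, by date of first judicial appointment (earlier first): Chaudhari (Sep 26, 1995) before Quinn (Dec 21, 2001).
Farouk and Oyelaran are each on senior status, so the next rule applies.
Farouk and Oyelaran both have date of commission Jul 12, 2004, so the next rule applies.
Farouk and Oyelaran both have years on the bench 31 years, so the next rule applies.
Among Farouk and Oyelaran, by date of first judicial appointment (earlier first): Farouk (Nov 7, 2004) before Oyelaran (Dec 13, 2010).
Andersen, Amari and Espinoza are each not on senior status, so the next rule applies.
Among Andersen, Amari and Espinoza, by date of commission (earlier first): Andersen (Feb 18, 1997) before Amari and Espinoza (Jul 7, 2005).
Amari and Espinoza both have years on the bench 7 years, so the next rule applies.
Among Amari and Espinoza, by date of first judicial appointment (earlier first): Amari (Nov 18, 2005) before Espinoza (Jun 1, 2008).
Full order: Chaudhari, Quinn, Johansson, Farouk, Oyelaran, Novak, Andersen, Amari, Espinoza.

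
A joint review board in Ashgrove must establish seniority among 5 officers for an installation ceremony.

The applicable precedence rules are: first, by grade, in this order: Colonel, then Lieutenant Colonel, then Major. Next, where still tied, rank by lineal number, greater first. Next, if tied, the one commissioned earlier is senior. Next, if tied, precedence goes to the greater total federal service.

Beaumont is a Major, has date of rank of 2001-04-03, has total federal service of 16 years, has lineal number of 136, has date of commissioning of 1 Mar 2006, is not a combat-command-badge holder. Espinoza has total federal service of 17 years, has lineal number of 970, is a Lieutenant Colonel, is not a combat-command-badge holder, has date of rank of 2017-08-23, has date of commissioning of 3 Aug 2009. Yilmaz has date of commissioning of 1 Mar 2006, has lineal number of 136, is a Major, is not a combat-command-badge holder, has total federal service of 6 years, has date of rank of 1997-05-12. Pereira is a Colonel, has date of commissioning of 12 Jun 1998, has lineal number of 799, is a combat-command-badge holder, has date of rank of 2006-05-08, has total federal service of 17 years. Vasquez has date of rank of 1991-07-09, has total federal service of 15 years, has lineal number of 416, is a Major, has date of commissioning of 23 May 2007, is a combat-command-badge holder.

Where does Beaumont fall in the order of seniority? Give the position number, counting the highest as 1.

4

By grade: Pereira (Colonel); then Espinoza (Lieutenant Colonel); then Vasquez, Beaumont and Yilmaz (Major).
Among Vasquez, Beaumont and Yilmaz, by lineal number (higher first): Vasquez (416) before Beaumont and Yilmaz (136).
Beaumont and Yilmaz both have date of commissioning 1 Mar 2006, so the next rule applies.
Among Beaumont and Yilmaz, by total federal service (higher first): Beaumont (16 years) before Yilmaz (6 years).
Order: Pereira, Espinoza, Vasquez, Beaumont, Yilmaz. So position 4.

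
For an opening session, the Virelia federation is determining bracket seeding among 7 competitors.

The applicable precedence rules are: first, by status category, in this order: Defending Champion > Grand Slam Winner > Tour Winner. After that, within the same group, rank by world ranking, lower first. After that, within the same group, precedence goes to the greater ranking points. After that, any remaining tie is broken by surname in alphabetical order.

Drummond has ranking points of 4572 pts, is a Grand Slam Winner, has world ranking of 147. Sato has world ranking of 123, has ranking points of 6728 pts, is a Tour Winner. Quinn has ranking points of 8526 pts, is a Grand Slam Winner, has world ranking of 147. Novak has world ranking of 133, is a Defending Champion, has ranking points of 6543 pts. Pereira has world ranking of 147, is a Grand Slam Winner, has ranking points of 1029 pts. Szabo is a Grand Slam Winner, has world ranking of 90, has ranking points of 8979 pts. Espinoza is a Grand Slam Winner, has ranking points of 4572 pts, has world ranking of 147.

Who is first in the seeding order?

Novak

By status category: Novak (Defending Champion); then Szabo, Quinn, Drummond, Espinoza and Pereira (Grand Slam Winner); then Sato (Tour Winner).
Among Szabo, Quinn, Drummond, Espinoza and Pereira, by world ranking (lower first): Szabo (90) before Quinn, Drummond, Espinoza and Pereira (147).
Among Quinn, Drummond, Espinoza and Pereira, by ranking points (higher first): Quinn (8526 pts) before Drummond and Espinoza (4572 pts) before Pereira (1029 pts).
Among Drummond and Espinoza, alphabetically by surname: Drummond before Espinoza.
Order: Novak, Szabo, Quinn, Drummond, Espinoza, Pereira, Sato.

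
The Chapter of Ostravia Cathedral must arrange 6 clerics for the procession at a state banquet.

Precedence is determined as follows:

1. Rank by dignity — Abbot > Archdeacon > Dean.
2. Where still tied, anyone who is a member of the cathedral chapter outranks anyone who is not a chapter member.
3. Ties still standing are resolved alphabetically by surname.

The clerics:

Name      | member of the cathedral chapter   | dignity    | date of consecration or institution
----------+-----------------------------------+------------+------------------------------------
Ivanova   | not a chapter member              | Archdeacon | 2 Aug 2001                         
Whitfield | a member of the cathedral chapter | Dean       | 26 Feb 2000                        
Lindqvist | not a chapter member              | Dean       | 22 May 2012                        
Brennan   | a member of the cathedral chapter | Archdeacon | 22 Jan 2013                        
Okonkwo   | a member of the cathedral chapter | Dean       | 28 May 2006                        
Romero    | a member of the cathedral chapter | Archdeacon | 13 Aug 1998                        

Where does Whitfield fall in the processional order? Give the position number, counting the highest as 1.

5

By dignity: Brennan, Romero and Ivanova (Archdeacon); then Okonkwo, Whitfield and Lindqvist (Dean).
Among Brennan, Romero and Ivanova, a member of the cathedral chapter before not a chapter member: Brennan and Romero (a member of the cathedral chapter) before Ivanova (not a chapter member).
Among Brennan and Romero, alphabetically by surname: Brennan before Romero.
Among Okonkwo, Whitfield and Lindqvist, a member of the cathedral chapter before not a chapter member: Okonkwo and Whitfield (a member of the cathedral chapter) before Lindqvist (not a chapter member).
Among Okonkwo and Whitfield, alphabetically by surname: Okonkwo before Whitfield.
Order: Brennan, Romero, Ivanova, Okonkwo, Whitfield, Lindqvist. So position 5.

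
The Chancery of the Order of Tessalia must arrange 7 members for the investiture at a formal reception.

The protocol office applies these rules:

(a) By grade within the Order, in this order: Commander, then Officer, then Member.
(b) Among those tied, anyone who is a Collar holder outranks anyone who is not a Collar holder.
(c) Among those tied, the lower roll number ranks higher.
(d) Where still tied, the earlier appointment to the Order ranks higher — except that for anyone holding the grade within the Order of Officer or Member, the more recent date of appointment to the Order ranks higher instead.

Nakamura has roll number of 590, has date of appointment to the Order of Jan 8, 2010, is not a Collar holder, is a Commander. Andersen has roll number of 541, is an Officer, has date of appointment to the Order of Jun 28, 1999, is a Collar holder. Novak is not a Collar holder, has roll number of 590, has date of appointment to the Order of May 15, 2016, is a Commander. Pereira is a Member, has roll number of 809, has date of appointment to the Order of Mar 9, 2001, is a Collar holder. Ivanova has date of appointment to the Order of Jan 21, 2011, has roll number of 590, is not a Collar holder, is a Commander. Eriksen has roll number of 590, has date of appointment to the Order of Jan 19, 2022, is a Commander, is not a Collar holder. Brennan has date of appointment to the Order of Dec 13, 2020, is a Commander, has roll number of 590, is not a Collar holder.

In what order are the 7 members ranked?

By grade within the Order: Nakamura, Ivanova, Novak, Brennan and Eriksen (Commander); then Andersen (Officer); then Pereira (Member).
Nakamura, Ivanova, Novak, Brennan and Eriksen are each not a Collar holder, so the next rule applies.
Nakamura, Ivanova, Novak, Brennan and Eriksen all have roll number 590, so the next rule applies.
Among Nakamura, Ivanova, Novak, Brennan and Eriksen, by date of appointment to the Order (earlier first): Nakamura (Jan 8, 2010) before Ivanova (Jan 21, 2011) before Novak (May 15, 2016) before Brennan (Dec 13, 2020) before Eriksen (Jan 19, 2022).
Full order: Nakamura, Ivanova, Novak, Brennan, Eriksen, Andersen, Pereira.

Nakamura, Ivanova, Novak, Brennan, Eriksen, Andersen, Pereira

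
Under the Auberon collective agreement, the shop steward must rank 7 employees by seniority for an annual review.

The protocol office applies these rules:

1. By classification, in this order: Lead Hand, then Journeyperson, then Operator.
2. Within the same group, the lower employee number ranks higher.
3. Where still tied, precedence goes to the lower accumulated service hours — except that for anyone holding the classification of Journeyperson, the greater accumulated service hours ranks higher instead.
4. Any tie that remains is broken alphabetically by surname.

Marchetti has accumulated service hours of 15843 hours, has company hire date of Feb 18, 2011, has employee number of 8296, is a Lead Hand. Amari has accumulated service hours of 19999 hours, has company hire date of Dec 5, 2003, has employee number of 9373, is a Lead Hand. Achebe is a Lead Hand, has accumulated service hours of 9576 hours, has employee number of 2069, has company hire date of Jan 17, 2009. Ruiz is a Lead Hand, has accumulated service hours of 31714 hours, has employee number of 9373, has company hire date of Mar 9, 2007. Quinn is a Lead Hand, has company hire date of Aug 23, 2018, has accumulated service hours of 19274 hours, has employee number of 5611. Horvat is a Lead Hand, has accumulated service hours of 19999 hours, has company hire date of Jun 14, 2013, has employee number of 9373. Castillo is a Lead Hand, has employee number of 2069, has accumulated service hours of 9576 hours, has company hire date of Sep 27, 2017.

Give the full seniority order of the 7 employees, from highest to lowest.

By classification: Achebe, Castillo, Quinn, Marchetti, Amari, Horvat and Ruiz (Lead Hand).
Among Achebe, Castillo, Quinn, Marchetti, Amari, Horvat and Ruiz, by employee number (lower first): Achebe and Castillo (2069) before Quinn (5611) before Marchetti (8296) before Amari, Horvat and Ruiz (9373).
Achebe and Castillo both have accumulated service hours 9576 hours, so the next rule applies.
Among Achebe and Castillo, alphabetically by surname: Achebe before Castillo.
Among Amari, Horvat and Ruiz, by accumulated service hours (lower first): Amari and Horvat (19999 hours) before Ruiz (31714 hours).
Among Amari and Horvat, alphabetically by surname: Amari before Horvat.
Full order: Achebe, Castillo, Quinn, Marchetti, Amari, Horvat, Ruiz.

Achebe, Castillo, Quinn, Marchetti, Amari, Horvat, Ruiz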